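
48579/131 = 370 + 109/131 = 370.83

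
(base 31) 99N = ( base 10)8951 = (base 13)40C7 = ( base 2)10001011110111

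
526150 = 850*619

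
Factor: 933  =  3^1 * 311^1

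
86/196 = 43/98 = 0.44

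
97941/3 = 32647  =  32647.00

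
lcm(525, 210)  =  1050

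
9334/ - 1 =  - 9334/1 = -  9334.00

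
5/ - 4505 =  - 1/901=-0.00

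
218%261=218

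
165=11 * 15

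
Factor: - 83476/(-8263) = 2^2*41^1*509^1*8263^(-1)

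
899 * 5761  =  5179139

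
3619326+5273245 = 8892571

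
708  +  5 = 713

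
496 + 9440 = 9936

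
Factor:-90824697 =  - 3^2*379^1 * 26627^1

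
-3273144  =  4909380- 8182524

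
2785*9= 25065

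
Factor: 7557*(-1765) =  - 13338105 = - 3^1*5^1*11^1*229^1*353^1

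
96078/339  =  32026/113=283.42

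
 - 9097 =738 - 9835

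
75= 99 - 24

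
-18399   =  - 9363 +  - 9036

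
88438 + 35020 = 123458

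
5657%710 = 687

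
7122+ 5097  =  12219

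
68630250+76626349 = 145256599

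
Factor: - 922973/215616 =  -2^( - 6) * 3^( - 1)*1123^( - 1) * 922973^1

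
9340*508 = 4744720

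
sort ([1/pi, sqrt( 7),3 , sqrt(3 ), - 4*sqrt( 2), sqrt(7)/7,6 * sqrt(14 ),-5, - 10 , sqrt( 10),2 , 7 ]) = [ - 10 , - 4 * sqrt( 2), - 5,1/pi,sqrt(7 )/7, sqrt ( 3),2,  sqrt(7),3, sqrt( 10 ),7, 6*sqrt( 14 ) ]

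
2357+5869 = 8226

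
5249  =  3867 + 1382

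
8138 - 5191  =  2947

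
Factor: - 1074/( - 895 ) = 2^1*3^1 * 5^ ( - 1 ) = 6/5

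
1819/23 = 1819/23 = 79.09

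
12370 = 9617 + 2753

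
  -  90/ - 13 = 90/13 = 6.92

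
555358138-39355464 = 516002674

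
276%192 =84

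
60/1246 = 30/623 = 0.05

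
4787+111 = 4898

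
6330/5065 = 1266/1013  =  1.25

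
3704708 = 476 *7783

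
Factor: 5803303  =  11^1*19^1*27767^1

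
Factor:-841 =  - 29^2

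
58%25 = 8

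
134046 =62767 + 71279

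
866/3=288 + 2/3  =  288.67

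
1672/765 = 1672/765 = 2.19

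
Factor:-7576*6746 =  -51107696= - 2^4*947^1*3373^1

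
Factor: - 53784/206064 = - 2^ (-1) * 3^( -1)*53^( - 1 ) * 83^1 = - 83/318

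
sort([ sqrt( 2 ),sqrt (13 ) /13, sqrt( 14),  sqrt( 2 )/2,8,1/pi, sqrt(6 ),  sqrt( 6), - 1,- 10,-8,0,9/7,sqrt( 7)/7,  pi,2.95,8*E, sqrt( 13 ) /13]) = [ - 10, - 8, - 1, 0, sqrt( 13 ) /13 , sqrt(13) /13,1/pi,sqrt( 7)/7,sqrt( 2)/2,  9/7 , sqrt( 2 ),sqrt ( 6),sqrt( 6),2.95,pi, sqrt( 14),  8,8*E ]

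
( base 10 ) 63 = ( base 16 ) 3F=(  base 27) 29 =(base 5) 223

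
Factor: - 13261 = -89^1*149^1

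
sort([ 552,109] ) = [ 109,552 ]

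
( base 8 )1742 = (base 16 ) 3e2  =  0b1111100010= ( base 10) 994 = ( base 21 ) 257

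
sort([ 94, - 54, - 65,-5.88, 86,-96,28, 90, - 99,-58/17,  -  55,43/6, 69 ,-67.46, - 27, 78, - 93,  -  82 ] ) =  [ - 99, - 96, - 93,- 82, -67.46, - 65, -55, - 54,-27, - 5.88,-58/17, 43/6, 28, 69,  78, 86, 90,94]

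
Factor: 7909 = 11^1*719^1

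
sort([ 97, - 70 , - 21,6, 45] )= [  -  70, - 21,6, 45,97]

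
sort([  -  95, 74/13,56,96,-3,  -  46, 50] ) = [-95, - 46, -3,74/13, 50  ,  56,96 ]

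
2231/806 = 2+619/806 = 2.77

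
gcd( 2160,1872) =144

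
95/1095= 19/219 = 0.09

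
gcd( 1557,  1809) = 9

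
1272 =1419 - 147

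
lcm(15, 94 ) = 1410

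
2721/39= 907/13 = 69.77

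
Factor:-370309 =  - 67^1*5527^1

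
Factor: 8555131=13^1*17^1*38711^1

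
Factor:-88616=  - 2^3 * 11^1* 19^1 * 53^1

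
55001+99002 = 154003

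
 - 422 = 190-612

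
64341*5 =321705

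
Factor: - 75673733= - 61^1*1240553^1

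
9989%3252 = 233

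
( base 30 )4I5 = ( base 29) 4QR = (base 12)2495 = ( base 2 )1000000110001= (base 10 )4145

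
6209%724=417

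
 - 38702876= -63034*614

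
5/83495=1/16699   =  0.00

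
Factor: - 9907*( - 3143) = 31137701 = 7^1 *449^1 * 9907^1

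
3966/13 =3966/13 =305.08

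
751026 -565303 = 185723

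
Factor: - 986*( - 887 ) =874582 = 2^1*17^1*29^1*887^1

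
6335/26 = 6335/26 = 243.65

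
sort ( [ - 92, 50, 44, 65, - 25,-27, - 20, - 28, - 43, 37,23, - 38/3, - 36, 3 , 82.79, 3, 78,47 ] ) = [ - 92,-43  ,  -  36,- 28, -27, - 25,- 20,  -  38/3,3 , 3, 23, 37, 44 , 47, 50,65, 78, 82.79] 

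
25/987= 25/987 = 0.03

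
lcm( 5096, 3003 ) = 168168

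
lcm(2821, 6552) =203112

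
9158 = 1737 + 7421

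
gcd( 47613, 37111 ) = 59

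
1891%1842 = 49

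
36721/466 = 78 + 373/466 = 78.80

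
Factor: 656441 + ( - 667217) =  - 10776 = - 2^3*3^1*449^1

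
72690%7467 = 5487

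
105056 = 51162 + 53894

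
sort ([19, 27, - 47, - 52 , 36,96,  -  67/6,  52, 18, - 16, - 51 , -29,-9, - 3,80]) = [  -  52, - 51, - 47, - 29, - 16, - 67/6,-9,-3,18 , 19,  27, 36,52, 80,96 ] 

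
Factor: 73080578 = 2^1*31^1 * 1178719^1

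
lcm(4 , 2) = 4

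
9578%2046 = 1394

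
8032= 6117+1915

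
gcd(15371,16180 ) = 809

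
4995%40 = 35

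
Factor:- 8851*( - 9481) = 19^1*53^1*167^1*499^1 = 83916331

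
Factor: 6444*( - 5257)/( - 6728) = 2^(-1)*3^2*7^1 * 29^( - 2)*179^1*751^1 = 8469027/1682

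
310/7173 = 310/7173= 0.04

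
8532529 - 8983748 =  - 451219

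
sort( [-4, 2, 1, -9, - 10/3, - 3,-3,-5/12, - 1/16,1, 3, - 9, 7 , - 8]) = [ - 9,-9, - 8,  -  4, - 10/3, - 3,-3, - 5/12, - 1/16,1, 1, 2, 3, 7 ]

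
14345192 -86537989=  - 72192797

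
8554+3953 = 12507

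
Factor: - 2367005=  - 5^1*31^1*15271^1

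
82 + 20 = 102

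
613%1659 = 613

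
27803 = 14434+13369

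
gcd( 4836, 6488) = 4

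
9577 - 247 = 9330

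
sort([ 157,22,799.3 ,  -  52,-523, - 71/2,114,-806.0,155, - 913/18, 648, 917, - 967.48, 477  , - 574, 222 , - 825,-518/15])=[-967.48,-825,-806.0 ,-574, - 523, -52, - 913/18, - 71/2, - 518/15 , 22, 114,  155,157,222, 477,  648,  799.3, 917]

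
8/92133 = 8/92133 = 0.00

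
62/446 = 31/223 = 0.14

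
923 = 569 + 354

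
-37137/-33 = 1125 + 4/11 = 1125.36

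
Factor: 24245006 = 2^1 *223^1*54361^1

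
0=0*842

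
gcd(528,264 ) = 264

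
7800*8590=67002000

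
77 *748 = 57596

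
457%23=20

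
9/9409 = 9/9409 = 0.00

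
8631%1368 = 423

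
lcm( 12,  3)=12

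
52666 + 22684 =75350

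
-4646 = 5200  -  9846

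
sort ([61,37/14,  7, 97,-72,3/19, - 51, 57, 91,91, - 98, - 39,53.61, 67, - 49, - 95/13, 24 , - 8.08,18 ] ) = [-98, - 72, - 51 , - 49, - 39,  -  8.08, - 95/13,3/19,37/14, 7, 18, 24, 53.61,57,61,67, 91,91 , 97]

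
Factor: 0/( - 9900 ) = 0 = 0^1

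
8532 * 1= 8532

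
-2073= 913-2986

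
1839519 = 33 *55743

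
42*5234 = 219828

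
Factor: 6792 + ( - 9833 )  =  -3041^1 = - 3041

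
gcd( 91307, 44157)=41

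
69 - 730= - 661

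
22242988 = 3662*6074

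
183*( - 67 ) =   -  12261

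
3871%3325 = 546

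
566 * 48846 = 27646836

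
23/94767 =23/94767 = 0.00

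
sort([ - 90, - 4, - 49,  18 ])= [ - 90, - 49, - 4,18 ]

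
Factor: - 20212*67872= - 2^7*3^1*7^1 *31^1 * 101^1 * 163^1=- 1371828864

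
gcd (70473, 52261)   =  1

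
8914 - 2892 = 6022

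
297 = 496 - 199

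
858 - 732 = 126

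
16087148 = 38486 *418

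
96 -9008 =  - 8912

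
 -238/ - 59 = 238/59 =4.03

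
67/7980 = 67/7980= 0.01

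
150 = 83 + 67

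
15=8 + 7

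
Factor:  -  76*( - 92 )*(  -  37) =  - 2^4* 19^1*23^1*  37^1 = -258704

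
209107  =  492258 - 283151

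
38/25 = 1+ 13/25 = 1.52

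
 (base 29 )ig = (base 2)1000011010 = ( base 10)538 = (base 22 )12a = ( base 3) 201221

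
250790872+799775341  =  1050566213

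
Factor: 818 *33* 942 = 25428348=2^2*3^2*11^1*157^1 * 409^1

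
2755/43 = 64 + 3/43 = 64.07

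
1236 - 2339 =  - 1103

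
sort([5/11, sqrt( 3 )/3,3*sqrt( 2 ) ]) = [5/11,sqrt( 3 ) /3,3*sqrt(2)] 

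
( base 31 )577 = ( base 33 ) 4KD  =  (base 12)2AB1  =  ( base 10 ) 5029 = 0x13A5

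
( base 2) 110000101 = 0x185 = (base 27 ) EB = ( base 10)389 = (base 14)1db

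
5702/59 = 5702/59= 96.64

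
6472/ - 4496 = -809/562= -1.44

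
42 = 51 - 9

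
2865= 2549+316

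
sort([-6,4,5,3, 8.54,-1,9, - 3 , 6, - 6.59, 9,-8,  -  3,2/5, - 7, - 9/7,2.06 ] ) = [  -  8,- 7, - 6.59 ,- 6,-3, - 3, -9/7 , - 1, 2/5, 2.06, 3, 4,5 , 6 , 8.54,9,9]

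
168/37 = 4+20/37 = 4.54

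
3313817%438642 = 243323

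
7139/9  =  7139/9 = 793.22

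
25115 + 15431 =40546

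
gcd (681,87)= 3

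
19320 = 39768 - 20448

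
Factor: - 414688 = -2^5*12959^1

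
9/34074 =1/3786 = 0.00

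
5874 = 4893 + 981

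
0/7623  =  0 = 0.00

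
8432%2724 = 260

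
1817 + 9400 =11217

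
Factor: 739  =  739^1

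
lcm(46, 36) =828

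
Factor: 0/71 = 0^1=0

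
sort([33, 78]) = [33, 78]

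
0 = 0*1859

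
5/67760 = 1/13552= 0.00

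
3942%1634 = 674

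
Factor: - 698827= - 698827^1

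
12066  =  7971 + 4095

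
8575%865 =790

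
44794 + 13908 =58702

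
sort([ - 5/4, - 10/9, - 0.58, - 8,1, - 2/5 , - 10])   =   [-10, - 8,-5/4, - 10/9 , - 0.58, - 2/5,1]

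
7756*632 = 4901792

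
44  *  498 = 21912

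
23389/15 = 23389/15 = 1559.27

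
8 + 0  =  8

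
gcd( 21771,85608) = 369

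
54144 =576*94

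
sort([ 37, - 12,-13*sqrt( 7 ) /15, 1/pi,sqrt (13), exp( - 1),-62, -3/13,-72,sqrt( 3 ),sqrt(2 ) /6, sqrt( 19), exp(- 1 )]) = [-72, - 62, - 12,  -  13*sqrt(7 ) /15, - 3/13,sqrt(2) /6, 1/pi, exp( -1),exp(-1 ), sqrt(3), sqrt(13),sqrt(19),37] 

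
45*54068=2433060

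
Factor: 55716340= 2^2*5^1*1373^1 * 2029^1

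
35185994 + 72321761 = 107507755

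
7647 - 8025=-378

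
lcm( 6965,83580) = 83580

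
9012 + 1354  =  10366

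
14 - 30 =-16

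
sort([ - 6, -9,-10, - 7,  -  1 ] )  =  [- 10, - 9 ,-7, - 6, - 1] 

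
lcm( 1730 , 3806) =19030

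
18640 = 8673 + 9967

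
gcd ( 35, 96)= 1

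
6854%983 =956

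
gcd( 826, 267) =1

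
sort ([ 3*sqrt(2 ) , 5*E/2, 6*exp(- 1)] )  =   [ 6*exp(- 1 ), 3*sqrt(2), 5*E/2] 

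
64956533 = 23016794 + 41939739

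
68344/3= 22781+1/3 = 22781.33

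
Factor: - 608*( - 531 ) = 2^5*3^2*19^1*59^1=322848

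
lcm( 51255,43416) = 3690360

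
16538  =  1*16538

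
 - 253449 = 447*(  -  567 ) 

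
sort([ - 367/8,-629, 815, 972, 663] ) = [ - 629, - 367/8, 663 , 815,  972 ] 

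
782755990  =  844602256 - 61846266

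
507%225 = 57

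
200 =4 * 50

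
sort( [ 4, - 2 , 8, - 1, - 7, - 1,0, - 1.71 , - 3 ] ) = [ - 7 , - 3, - 2, - 1.71, - 1, - 1,0, 4,8 ]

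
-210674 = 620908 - 831582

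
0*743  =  0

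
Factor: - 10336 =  - 2^5*17^1*19^1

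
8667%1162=533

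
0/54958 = 0= 0.00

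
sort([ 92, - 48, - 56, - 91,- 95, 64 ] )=[ - 95,-91, - 56,  -  48,64,  92]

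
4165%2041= 83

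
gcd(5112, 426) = 426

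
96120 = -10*( - 9612)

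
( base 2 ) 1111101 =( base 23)5a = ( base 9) 148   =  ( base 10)125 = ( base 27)4H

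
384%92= 16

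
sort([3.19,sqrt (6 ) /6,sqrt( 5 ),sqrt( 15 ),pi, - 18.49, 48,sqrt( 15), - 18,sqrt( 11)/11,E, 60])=[ - 18.49, - 18,sqrt ( 11 )/11,sqrt( 6 ) /6, sqrt(5 ), E,pi,  3.19, sqrt(15), sqrt(15), 48, 60 ]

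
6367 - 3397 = 2970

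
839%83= 9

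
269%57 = 41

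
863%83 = 33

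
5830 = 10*583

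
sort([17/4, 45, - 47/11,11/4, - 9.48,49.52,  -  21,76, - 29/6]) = [ - 21, - 9.48, - 29/6, -47/11, 11/4, 17/4, 45 , 49.52, 76 ] 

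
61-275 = -214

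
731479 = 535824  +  195655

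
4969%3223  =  1746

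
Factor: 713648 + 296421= 1010069^1 = 1010069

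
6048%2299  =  1450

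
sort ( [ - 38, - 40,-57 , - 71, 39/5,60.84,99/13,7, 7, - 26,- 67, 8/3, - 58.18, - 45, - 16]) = [-71,-67, - 58.18, - 57,-45, - 40, - 38, - 26, - 16,8/3, 7,7,99/13, 39/5, 60.84]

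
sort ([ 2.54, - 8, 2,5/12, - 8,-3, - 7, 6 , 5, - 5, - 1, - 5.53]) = [ - 8, - 8, - 7, - 5.53,-5, - 3,-1,5/12 , 2, 2.54,5,  6 ] 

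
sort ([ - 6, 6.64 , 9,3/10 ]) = [ - 6,3/10,6.64 , 9] 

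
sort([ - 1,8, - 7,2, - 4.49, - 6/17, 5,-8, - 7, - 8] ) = [ - 8, - 8 , - 7, - 7, - 4.49, -1, - 6/17 , 2,5, 8]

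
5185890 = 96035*54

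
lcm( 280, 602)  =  12040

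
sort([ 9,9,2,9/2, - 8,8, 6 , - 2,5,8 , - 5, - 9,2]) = [-9,-8, - 5, - 2,2, 2,9/2,5 , 6, 8 , 8, 9,9]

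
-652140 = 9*( - 72460 ) 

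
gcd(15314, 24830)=26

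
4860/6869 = 4860/6869= 0.71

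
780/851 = 780/851 = 0.92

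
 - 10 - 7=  - 17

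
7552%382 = 294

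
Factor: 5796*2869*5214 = 86702166936 =2^3*3^3 * 7^1*11^1*19^1*23^1*79^1*151^1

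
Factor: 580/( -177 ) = -2^2*3^( - 1)*  5^1*29^1*59^(-1)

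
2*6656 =13312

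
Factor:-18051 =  - 3^1*11^1*547^1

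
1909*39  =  74451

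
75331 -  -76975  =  152306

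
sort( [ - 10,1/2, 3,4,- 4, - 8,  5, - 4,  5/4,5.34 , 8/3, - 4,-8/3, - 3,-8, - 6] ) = [-10, - 8 , -8, - 6, - 4, - 4, - 4,  -  3, - 8/3, 1/2, 5/4,8/3,3,  4,  5, 5.34 ]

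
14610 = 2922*5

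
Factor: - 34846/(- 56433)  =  2^1*3^(-1)*7^1* 13^( -1 ) *19^1 * 131^1*1447^( - 1)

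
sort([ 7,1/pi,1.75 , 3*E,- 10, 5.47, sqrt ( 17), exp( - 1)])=[ - 10,1/pi, exp( - 1), 1.75, sqrt( 17),5.47, 7, 3*E ]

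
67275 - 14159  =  53116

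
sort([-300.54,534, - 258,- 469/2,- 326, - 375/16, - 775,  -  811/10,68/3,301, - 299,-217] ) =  [ - 775, -326 ,-300.54, - 299, - 258, - 469/2,-217, - 811/10, - 375/16,68/3,301,534 ]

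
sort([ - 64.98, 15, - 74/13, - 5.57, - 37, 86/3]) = [ - 64.98, - 37, - 74/13 , - 5.57, 15 , 86/3] 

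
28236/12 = 2353 = 2353.00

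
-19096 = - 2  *9548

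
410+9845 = 10255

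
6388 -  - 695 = 7083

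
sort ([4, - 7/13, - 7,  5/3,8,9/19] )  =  [ - 7,-7/13, 9/19  ,  5/3, 4,8] 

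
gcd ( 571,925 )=1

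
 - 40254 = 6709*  ( - 6 ) 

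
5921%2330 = 1261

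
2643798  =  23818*111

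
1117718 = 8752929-7635211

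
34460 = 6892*5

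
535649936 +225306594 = 760956530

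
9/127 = 9/127 = 0.07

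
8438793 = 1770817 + 6667976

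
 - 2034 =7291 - 9325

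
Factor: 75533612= 2^2*7^1*11^1*431^1*569^1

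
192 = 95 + 97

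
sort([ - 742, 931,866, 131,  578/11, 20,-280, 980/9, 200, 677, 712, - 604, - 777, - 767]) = [ - 777,-767, - 742, - 604 ,-280, 20,578/11, 980/9, 131, 200,  677, 712, 866,931 ] 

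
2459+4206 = 6665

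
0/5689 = 0 = 0.00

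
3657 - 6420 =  - 2763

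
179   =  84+95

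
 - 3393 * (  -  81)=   274833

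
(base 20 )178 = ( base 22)12k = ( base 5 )4143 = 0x224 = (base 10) 548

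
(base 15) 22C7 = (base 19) 118F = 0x1CDB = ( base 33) 6ps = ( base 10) 7387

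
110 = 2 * 55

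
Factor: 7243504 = 2^4*29^1*67^1*233^1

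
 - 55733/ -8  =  6966  +  5/8  =  6966.62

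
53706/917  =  53706/917 = 58.57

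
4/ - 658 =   -  2/329 = -  0.01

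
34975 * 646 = 22593850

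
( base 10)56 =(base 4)320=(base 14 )40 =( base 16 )38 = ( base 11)51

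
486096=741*656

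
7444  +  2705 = 10149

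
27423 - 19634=7789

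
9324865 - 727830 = 8597035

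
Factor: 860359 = 103^1 * 8353^1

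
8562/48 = 1427/8 = 178.38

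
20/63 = 20/63 = 0.32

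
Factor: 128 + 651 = 779=19^1 *41^1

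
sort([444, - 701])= [  -  701,444]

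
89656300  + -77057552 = 12598748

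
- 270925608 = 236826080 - 507751688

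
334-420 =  - 86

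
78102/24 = 13017/4 =3254.25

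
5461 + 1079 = 6540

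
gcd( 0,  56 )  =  56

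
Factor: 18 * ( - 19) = -342 = - 2^1*3^2*19^1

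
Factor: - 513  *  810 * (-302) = 2^2*3^7 * 5^1*19^1 * 151^1  =  125490060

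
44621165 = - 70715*(  -  631 ) 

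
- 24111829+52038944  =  27927115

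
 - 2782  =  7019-9801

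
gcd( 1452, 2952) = 12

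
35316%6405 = 3291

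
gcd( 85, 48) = 1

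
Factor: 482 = 2^1 * 241^1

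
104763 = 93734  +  11029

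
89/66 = 89/66 = 1.35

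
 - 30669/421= -30669/421 = - 72.85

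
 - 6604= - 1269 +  - 5335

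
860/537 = 1  +  323/537= 1.60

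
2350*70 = 164500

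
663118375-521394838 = 141723537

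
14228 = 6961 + 7267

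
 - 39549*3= -118647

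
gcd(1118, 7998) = 86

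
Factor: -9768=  - 2^3*3^1*11^1*37^1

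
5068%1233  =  136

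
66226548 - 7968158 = 58258390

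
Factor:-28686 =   -  2^1* 3^1*7^1*683^1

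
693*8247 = 5715171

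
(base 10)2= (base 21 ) 2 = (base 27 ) 2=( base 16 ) 2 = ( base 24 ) 2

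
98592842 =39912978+58679864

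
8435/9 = 8435/9 = 937.22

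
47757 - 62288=-14531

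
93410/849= 93410/849 = 110.02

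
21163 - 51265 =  - 30102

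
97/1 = 97 =97.00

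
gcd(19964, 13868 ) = 4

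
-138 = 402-540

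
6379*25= 159475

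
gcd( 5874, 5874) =5874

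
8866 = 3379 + 5487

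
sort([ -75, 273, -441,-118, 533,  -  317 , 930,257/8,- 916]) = [ - 916, - 441, - 317,-118,  -  75,  257/8,273, 533,  930]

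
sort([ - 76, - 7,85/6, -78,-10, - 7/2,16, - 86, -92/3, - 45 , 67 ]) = [  -  86, - 78,- 76 ,  -  45,-92/3, - 10, - 7,-7/2, 85/6,16, 67] 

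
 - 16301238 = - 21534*757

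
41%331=41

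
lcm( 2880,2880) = 2880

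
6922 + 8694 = 15616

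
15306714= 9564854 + 5741860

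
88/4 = 22 = 22.00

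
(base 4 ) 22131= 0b1010011101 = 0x29d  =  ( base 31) LI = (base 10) 669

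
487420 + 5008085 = 5495505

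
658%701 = 658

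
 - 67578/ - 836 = 80 + 349/418 = 80.83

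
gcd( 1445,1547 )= 17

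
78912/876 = 6576/73  =  90.08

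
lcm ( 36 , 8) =72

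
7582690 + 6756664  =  14339354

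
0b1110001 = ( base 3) 11012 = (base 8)161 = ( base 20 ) 5d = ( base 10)113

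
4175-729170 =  - 724995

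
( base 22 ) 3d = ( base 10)79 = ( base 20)3J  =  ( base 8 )117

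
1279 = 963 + 316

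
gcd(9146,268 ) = 2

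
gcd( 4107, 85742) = 1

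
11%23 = 11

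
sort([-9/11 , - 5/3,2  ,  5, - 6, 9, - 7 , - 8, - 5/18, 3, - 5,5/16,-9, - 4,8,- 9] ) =[ - 9,-9, - 8,- 7 , - 6, - 5, - 4 , - 5/3, - 9/11, - 5/18,  5/16,2, 3, 5, 8 , 9]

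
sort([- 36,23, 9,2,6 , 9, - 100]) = [ - 100,-36, 2,  6, 9, 9,23]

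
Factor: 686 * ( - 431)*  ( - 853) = 252203098 = 2^1*7^3*431^1 * 853^1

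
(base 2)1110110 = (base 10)118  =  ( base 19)64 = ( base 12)9A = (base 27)4a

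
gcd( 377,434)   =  1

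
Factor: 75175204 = 2^2*13^1 *59^1 *107^1*229^1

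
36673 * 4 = 146692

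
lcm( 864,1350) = 21600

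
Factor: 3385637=3385637^1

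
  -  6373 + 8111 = 1738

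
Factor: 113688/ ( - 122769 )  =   - 2^3*3^(-1 )*1579^1 * 4547^( - 1) = - 12632/13641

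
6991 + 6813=13804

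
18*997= 17946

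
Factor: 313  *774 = 2^1 * 3^2*43^1*313^1= 242262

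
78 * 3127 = 243906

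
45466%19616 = 6234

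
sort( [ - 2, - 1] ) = [ - 2,  -  1]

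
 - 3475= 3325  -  6800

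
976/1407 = 976/1407 = 0.69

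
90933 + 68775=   159708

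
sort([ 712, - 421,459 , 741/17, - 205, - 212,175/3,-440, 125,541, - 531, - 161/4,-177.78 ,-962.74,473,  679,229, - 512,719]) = [ - 962.74, - 531  , - 512, - 440, - 421, - 212, - 205, - 177.78, - 161/4,741/17, 175/3,  125,229, 459, 473, 541, 679,712, 719]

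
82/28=41/14 = 2.93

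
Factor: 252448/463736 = 2^2 * 13^(  -  2 )*23^1  =  92/169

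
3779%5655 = 3779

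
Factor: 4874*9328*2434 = 110661011648 =2^6*11^1*53^1*1217^1*2437^1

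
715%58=19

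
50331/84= 599 + 5/28 = 599.18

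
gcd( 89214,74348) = 2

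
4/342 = 2/171 = 0.01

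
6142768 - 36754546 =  - 30611778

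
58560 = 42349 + 16211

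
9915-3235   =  6680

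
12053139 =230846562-218793423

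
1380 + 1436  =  2816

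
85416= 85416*1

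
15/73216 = 15/73216 = 0.00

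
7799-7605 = 194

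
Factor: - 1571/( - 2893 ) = 11^( - 1 ) * 263^ (  -  1)*1571^1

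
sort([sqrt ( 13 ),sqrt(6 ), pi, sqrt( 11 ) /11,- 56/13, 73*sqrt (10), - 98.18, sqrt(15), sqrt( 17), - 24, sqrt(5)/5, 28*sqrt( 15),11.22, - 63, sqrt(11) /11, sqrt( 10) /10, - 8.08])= [-98.18, - 63, - 24,  -  8.08, - 56/13,sqrt( 11)/11, sqrt(11 ) /11, sqrt( 10)/10, sqrt ( 5) /5 , sqrt( 6 ),pi, sqrt( 13), sqrt( 15),sqrt(17),11.22,28* sqrt( 15 ),73*sqrt( 10 ) ] 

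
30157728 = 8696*3468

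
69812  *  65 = 4537780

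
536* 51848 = 27790528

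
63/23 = 2 + 17/23 = 2.74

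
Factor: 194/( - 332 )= -2^( - 1)*83^(-1)*97^1 = - 97/166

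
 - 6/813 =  - 2/271 = - 0.01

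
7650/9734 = 3825/4867  =  0.79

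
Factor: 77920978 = 2^1*38960489^1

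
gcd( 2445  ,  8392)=1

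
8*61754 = 494032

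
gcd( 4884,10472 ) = 44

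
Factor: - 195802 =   -  2^1 * 47^1*2083^1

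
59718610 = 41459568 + 18259042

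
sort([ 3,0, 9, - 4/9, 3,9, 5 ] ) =[ - 4/9,0,3,3,5,9, 9 ]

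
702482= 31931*22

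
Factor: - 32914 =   -  2^1*7^1*2351^1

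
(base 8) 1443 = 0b1100100011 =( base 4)30203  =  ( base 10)803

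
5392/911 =5392/911  =  5.92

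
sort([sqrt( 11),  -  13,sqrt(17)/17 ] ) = [-13,sqrt( 17)/17,sqrt (11)]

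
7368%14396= 7368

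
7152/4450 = 1 + 1351/2225 = 1.61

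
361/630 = 361/630 = 0.57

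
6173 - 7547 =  - 1374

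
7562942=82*92231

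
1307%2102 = 1307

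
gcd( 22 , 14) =2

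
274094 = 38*7213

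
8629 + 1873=10502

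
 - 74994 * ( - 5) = 374970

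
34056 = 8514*4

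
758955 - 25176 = 733779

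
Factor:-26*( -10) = 260 = 2^2 *5^1*13^1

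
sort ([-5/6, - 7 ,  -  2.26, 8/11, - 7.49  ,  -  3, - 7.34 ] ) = [-7.49 , - 7.34,-7,-3, - 2.26, - 5/6, 8/11]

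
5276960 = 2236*2360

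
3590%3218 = 372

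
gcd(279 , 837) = 279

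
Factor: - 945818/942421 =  - 2^1*89^( - 1)* 10589^( - 1)* 472909^1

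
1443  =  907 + 536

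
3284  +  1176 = 4460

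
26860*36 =966960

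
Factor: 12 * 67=804 = 2^2*3^1*67^1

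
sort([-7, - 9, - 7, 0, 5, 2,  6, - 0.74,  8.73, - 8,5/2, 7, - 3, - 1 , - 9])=[ - 9, - 9, - 8,-7,-7, - 3, - 1, - 0.74,0,2,5/2, 5, 6,  7, 8.73 ]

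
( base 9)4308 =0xC5F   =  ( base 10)3167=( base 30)3fh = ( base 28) 413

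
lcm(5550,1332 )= 33300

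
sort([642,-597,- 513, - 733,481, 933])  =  [ - 733,-597, - 513,481 , 642, 933 ]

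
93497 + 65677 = 159174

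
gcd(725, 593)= 1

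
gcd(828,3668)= 4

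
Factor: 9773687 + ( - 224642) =9549045 = 3^2*5^1 * 11^1 * 101^1 * 191^1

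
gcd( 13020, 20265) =105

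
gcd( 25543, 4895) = 89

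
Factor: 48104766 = 2^1*3^5*98981^1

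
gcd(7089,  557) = 1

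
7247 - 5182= 2065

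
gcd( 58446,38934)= 18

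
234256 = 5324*44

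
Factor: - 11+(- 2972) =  - 2983 = -  19^1*157^1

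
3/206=3/206 = 0.01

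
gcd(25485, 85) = 5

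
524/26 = 262/13=   20.15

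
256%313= 256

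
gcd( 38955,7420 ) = 1855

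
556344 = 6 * 92724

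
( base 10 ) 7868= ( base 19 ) 12F2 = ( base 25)cei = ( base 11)5a03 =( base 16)1ebc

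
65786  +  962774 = 1028560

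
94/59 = 94/59 = 1.59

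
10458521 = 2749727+7708794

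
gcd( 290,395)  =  5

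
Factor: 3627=3^2*13^1*31^1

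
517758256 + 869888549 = 1387646805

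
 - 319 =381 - 700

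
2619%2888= 2619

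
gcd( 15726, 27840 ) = 6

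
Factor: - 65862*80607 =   -  5308938234 = - 2^1*3^3*97^1*277^1 * 3659^1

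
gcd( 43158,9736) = 2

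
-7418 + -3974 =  - 11392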